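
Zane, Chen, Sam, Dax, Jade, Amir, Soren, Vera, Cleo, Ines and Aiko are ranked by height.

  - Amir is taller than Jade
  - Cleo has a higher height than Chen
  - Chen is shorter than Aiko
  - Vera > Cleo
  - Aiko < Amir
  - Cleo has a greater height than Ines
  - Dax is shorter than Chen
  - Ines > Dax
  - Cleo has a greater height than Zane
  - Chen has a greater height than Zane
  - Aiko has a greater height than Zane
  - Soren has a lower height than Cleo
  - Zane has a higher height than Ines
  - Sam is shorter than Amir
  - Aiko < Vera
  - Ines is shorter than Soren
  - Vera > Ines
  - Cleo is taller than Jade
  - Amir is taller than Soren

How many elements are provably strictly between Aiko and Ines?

2

Chaining upward from Ines reaches: Soren, Zane, Chen, Cleo, Vera, Amir.
Chaining downward from Aiko reaches: Dax, Zane, Chen.
Strictly between Ines and Aiko are those in both lists: Zane, Chen — 2 elements.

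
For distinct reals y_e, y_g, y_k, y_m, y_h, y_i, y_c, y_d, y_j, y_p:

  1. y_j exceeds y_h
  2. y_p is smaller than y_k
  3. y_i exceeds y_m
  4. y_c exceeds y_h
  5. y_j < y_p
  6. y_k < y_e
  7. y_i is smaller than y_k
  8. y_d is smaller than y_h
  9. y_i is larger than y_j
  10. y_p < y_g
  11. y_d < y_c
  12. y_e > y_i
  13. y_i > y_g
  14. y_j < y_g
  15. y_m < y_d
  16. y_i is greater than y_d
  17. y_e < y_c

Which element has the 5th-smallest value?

y_p

Chaining the given pairs: y_m < y_d < y_h < y_j < y_p < y_g < y_i < y_k < y_e < y_c.
Counting 5 from the smallest end gives y_p.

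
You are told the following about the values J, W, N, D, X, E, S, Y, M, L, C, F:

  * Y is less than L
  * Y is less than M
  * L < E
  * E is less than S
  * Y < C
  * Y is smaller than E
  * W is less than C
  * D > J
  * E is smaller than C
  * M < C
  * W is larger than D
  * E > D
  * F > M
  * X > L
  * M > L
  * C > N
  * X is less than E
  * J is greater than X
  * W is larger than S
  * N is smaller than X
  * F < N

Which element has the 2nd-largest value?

W

Chaining the given pairs: Y < L < M < F < N < X < J < D < E < S < W < C.
Counting 2 from the largest end gives W.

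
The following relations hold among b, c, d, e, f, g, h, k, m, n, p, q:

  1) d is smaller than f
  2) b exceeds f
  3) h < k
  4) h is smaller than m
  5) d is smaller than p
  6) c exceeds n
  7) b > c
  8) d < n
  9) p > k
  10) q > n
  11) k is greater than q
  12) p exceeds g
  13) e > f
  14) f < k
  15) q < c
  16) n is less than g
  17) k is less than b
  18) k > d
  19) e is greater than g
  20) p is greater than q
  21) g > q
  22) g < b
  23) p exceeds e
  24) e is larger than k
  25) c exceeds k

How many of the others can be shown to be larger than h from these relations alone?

6

The elements the relations force above h are k, c, e, m, p, b — no chain reaches any other.
That is 6.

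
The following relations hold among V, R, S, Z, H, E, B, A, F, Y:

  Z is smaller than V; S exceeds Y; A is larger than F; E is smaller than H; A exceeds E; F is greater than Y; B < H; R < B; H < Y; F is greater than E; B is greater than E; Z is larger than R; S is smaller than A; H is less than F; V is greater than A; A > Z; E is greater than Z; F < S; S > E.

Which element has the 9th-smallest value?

A

Chaining the given pairs: R < Z < E < B < H < Y < F < S < A < V.
The 9th smallest is A.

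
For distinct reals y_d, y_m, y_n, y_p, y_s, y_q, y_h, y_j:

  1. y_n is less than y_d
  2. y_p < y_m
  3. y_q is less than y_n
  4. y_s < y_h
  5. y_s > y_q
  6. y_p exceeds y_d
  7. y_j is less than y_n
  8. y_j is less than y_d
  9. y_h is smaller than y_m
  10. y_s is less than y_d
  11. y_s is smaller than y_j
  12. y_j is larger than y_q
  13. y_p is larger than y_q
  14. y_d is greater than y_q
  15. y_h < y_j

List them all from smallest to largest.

y_q < y_s < y_h < y_j < y_n < y_d < y_p < y_m

Nothing is placed below y_q, so it is least; from there y_q < y_s; y_s < y_h; y_h < y_j; y_j < y_n; y_n < y_d; y_d < y_p; y_p < y_m, each given directly.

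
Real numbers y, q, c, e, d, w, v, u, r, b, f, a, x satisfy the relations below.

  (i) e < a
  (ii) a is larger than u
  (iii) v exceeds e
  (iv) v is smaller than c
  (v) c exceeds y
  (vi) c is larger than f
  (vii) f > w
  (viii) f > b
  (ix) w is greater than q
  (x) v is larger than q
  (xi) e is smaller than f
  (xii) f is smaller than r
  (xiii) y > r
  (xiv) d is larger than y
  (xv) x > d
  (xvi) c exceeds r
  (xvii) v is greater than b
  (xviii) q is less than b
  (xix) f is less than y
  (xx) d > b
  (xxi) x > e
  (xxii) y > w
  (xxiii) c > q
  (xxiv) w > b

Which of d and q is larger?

q < b and b < w give q < w.
Then w < f extends the chain to f.
With f < r: q < b < w < f < r.
With r < y: q < b < w < f < r < y.
Then y < d extends the chain to d.
So q < d; d is the larger of the two.

d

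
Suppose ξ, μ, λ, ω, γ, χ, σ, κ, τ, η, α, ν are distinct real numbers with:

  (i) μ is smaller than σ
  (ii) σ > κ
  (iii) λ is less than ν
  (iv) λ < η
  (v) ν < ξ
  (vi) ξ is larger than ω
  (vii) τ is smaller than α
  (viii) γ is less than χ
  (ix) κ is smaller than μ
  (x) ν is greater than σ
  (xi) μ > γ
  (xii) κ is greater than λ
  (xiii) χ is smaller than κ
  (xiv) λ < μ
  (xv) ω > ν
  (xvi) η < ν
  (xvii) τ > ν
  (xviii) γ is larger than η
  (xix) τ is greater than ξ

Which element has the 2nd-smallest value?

Piecing the relations together gives one ordering: λ < η < γ < χ < κ < μ < σ < ν < ω < ξ < τ < α.
The 2nd smallest is η.

η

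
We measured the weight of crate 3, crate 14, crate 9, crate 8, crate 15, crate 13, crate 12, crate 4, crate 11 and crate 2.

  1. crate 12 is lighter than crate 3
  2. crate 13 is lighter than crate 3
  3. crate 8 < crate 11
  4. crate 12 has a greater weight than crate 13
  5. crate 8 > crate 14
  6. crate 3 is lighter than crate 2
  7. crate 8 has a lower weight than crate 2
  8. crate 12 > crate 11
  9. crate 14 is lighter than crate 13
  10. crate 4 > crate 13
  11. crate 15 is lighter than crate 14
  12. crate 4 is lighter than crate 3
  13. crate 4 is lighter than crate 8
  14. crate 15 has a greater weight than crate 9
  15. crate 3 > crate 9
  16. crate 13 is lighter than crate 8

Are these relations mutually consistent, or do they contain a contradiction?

Every relation is compatible with crate 9 < crate 15 < crate 14 < crate 13 < crate 4 < crate 8 < crate 11 < crate 12 < crate 3 < crate 2; the set is consistent.

consistent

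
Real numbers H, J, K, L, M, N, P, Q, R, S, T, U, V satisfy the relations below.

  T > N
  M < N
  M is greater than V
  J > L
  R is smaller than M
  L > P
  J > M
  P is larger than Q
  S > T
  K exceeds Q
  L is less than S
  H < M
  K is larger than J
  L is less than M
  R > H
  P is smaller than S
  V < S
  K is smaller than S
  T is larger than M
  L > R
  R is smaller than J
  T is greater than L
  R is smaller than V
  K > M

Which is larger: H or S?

S

Following the relations from H: H < R < L < M < N < T < S.
So H < S; S is the larger of the two.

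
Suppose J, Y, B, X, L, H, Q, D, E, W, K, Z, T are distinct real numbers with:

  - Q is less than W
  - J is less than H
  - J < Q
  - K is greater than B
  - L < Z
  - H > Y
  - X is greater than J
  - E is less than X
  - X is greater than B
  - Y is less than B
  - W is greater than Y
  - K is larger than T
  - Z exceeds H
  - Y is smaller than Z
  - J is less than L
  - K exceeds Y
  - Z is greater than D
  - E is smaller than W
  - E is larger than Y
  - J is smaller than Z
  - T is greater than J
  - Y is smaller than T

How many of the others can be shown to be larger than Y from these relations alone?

Directly above Y: T, B, E, H, Z, K, W.
One step further: X (8 so far).
Nothing else is reachable above Y; 8 in all.

8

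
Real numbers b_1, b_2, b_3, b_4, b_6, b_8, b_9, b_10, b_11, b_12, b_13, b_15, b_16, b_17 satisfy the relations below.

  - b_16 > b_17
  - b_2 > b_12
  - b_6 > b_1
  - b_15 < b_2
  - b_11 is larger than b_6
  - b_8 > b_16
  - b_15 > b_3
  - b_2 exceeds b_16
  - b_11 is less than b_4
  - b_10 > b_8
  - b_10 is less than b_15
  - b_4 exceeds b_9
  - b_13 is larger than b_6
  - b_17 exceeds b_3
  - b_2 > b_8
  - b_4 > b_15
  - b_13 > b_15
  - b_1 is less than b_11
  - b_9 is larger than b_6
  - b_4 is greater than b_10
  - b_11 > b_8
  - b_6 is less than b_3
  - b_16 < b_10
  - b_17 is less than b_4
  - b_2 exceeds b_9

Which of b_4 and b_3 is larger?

Link the given pairs in sequence: b_3 < b_17; b_17 < b_16; b_16 < b_8; b_8 < b_10; b_10 < b_15; b_15 < b_4.
Chaining these gives b_3 < b_17 < b_16 < b_8 < b_10 < b_15 < b_4.
So b_3 < b_4; b_4 is the larger of the two.

b_4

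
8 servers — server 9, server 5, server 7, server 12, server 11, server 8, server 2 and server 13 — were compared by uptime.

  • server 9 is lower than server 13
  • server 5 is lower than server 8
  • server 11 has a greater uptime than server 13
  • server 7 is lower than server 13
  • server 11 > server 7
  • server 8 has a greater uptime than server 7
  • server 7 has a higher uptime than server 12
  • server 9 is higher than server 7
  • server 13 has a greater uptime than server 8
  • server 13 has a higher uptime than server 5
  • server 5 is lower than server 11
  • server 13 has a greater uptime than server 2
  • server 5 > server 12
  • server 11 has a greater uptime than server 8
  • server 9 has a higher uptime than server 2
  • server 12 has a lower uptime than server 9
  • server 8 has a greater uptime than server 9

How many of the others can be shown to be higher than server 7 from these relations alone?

4

The elements the relations force above server 7 are server 9, server 8, server 13, server 11 — no chain reaches any other.
That is 4.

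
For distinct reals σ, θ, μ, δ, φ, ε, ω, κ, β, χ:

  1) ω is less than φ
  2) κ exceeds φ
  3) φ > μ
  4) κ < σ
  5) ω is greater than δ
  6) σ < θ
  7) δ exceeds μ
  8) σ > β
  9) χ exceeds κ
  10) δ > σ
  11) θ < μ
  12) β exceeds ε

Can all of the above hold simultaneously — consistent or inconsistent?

Chaining the given relations yields σ < θ < μ < δ < ω < φ < κ, so σ < κ. But one relation states κ < σ. These cannot both hold.

inconsistent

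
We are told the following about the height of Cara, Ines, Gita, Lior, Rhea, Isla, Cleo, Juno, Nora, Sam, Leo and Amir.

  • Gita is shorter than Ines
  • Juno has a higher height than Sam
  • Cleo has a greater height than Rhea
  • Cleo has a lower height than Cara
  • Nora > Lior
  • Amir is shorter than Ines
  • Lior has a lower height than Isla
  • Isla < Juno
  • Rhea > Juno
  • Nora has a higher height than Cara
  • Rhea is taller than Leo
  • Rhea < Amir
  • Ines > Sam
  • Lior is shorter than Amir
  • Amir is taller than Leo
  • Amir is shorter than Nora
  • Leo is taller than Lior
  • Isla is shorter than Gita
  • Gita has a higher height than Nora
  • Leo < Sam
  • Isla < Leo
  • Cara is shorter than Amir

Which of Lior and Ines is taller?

Ines

Lior < Isla < Leo < Sam < Juno < Rhea < Cleo < Cara < Amir < Nora < Gita < Ines, by transitivity through Isla, Leo, Sam, Juno, Rhea, Cleo, Cara, Amir, Nora, Gita.
So Lior < Ines; Ines is the taller of the two.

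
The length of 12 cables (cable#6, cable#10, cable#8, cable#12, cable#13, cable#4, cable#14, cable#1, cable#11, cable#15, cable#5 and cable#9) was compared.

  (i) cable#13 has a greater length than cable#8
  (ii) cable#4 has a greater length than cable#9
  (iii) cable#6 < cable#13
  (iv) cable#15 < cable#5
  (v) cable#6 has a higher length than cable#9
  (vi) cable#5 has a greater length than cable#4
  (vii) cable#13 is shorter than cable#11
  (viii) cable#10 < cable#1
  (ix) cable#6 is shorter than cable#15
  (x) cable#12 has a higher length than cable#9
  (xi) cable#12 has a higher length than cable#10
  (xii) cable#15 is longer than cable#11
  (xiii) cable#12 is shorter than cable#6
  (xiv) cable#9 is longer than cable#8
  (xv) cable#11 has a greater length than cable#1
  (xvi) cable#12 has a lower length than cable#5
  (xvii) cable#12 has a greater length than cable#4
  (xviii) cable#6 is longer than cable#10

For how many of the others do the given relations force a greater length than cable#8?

8

Directly above cable#8: cable#9, cable#13.
One step further: cable#4, cable#12, cable#6, cable#11 (6 so far).
One step further: cable#15, cable#5 (8 so far).
Nothing else is reachable above cable#8; 8 in all.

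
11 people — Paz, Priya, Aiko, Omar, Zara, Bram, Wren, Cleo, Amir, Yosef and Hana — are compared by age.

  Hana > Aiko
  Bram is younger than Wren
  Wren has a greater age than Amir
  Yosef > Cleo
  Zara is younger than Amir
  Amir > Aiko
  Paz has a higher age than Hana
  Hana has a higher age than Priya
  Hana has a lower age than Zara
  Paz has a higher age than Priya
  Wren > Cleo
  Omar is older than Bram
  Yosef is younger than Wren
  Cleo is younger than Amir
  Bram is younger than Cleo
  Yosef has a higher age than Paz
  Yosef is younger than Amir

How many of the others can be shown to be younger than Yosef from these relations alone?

6

Directly below Yosef: Paz, Cleo.
One step further: Bram, Priya, Hana (5 so far).
One step further: Aiko (6 so far).
Nothing else is reachable below Yosef; 6 in all.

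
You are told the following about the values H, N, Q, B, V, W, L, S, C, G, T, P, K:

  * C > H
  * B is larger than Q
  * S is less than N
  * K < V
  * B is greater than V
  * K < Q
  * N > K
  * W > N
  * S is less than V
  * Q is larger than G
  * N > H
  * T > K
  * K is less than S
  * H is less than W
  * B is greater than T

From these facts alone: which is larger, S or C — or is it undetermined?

undetermined

Following every chain through C: below C we get H.
S is not reached, and no chain runs the other way from S to C.
So the given relations leave the order of C and S undetermined.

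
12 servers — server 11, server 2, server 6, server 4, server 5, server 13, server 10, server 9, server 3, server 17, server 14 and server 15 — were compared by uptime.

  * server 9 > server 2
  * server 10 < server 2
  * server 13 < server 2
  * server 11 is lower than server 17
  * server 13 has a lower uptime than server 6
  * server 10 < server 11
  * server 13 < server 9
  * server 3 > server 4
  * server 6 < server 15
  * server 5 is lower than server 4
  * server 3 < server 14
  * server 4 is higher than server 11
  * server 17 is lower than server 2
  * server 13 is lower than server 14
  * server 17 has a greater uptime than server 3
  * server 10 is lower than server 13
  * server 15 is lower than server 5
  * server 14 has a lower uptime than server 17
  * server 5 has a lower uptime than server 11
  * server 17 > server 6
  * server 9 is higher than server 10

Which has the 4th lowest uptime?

Chaining the given pairs: server 10 < server 13 < server 6 < server 15 < server 5 < server 11 < server 4 < server 3 < server 14 < server 17 < server 2 < server 9.
Counting 4 from the smallest end gives server 15.

server 15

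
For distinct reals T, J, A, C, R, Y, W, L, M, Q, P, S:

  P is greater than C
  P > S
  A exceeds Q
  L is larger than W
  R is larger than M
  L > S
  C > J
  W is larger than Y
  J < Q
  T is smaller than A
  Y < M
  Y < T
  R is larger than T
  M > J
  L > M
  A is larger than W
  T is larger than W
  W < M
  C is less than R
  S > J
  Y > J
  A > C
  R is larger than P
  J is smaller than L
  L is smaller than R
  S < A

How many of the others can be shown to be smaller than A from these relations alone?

7

From A the given relations immediately reach S, W, Q, T, C.
From those, J, Y — 7 in total.
No other element is forced below A by the given relations, so the count is 7.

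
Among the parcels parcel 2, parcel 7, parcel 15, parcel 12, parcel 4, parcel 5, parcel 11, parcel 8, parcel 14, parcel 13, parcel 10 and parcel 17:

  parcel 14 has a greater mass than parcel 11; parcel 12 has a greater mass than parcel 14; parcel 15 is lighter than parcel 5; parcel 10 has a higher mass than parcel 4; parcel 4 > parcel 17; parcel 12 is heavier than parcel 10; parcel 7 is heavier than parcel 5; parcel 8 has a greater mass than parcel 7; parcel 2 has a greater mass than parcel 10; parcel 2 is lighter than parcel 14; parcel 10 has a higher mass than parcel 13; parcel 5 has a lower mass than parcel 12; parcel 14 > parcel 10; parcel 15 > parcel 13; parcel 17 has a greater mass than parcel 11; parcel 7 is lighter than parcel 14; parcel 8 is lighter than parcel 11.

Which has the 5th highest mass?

parcel 4

The consecutive relations fix a unique order: parcel 13 < parcel 15 < parcel 5 < parcel 7 < parcel 8 < parcel 11 < parcel 17 < parcel 4 < parcel 10 < parcel 2 < parcel 14 < parcel 12.
The 5th largest is parcel 4.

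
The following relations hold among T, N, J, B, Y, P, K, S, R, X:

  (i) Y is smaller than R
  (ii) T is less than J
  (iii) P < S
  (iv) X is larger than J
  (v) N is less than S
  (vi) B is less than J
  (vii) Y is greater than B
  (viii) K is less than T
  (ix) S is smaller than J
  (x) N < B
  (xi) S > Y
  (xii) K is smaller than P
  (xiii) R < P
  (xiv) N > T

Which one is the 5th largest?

The consecutive relations fix a unique order: K < T < N < B < Y < R < P < S < J < X.
Counting 5 from the largest end gives R.

R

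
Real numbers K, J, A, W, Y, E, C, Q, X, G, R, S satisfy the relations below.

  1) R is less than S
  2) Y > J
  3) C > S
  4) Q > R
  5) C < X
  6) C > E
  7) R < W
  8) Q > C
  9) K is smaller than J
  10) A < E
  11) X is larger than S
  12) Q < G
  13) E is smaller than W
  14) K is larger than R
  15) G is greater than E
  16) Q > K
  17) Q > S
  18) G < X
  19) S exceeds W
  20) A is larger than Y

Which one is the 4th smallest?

Y

Piecing the relations together gives one ordering: R < K < J < Y < A < E < W < S < C < Q < G < X.
The 4th smallest is Y.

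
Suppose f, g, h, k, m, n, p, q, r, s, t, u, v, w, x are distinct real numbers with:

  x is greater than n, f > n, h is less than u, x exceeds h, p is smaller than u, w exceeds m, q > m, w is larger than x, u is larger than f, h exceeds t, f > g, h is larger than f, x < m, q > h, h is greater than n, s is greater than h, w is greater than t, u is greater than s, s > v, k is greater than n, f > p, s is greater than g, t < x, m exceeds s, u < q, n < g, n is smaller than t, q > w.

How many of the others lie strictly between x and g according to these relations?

2

The relations place g below x. An element lies strictly between them when it is forced above g and also forced below x.
Above g: {f, h, s, m, u, w, q}. Below x: {n, p, t, f, h}.
Intersection: {f, h} — 2.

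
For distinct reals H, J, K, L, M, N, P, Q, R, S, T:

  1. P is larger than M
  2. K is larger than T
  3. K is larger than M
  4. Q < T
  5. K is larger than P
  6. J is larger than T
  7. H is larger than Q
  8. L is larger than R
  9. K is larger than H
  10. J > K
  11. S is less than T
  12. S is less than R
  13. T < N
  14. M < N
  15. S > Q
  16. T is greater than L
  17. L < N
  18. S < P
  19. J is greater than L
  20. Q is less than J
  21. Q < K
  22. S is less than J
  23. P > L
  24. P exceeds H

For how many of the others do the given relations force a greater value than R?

6

The elements the relations force above R are L, T, P, K, J, N — no chain reaches any other.
That is 6.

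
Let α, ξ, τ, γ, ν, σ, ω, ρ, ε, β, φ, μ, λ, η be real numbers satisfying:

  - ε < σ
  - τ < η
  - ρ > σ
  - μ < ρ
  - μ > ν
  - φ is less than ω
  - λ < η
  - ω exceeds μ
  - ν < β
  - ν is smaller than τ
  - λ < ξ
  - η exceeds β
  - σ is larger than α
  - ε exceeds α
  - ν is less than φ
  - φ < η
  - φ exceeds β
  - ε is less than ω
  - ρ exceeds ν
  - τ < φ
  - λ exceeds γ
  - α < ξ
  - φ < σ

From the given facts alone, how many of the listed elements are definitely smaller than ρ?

Directly below ρ: ν, μ, σ.
One step further: α, ε, φ (6 so far).
One step further: τ, β (8 so far).
No other element is forced below ρ by the given relations, so the count is 8.

8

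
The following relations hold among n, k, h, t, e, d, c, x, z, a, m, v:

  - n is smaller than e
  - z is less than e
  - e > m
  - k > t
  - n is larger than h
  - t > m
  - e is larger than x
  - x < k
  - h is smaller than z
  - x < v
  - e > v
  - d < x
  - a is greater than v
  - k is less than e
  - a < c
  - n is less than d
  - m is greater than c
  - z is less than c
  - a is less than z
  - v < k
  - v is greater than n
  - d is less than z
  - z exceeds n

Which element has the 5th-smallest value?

The consecutive relations fix a unique order: h < n < d < x < v < a < z < c < m < t < k < e.
The 5th smallest is v.

v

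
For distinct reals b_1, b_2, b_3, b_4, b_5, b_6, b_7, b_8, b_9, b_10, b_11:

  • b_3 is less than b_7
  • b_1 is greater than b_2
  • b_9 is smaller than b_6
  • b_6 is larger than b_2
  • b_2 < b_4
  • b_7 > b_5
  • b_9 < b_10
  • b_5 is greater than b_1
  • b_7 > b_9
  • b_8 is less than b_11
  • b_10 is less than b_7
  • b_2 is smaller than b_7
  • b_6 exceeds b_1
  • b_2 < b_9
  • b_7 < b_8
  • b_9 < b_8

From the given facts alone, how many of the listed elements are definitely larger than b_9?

From b_9 the given relations immediately reach b_10, b_7, b_8, b_6.
From those, b_11 — 5 in total.
No other element is forced above b_9 by the given relations, so the count is 5.

5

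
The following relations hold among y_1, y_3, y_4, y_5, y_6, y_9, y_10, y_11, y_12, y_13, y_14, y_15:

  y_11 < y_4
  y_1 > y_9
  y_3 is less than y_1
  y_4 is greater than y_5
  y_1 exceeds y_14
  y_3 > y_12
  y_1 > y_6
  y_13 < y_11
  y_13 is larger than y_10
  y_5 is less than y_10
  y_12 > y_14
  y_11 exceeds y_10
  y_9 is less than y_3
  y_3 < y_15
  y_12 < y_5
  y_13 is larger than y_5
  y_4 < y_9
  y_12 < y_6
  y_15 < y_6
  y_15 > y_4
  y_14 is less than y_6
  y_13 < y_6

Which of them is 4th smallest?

Chaining the given pairs: y_14 < y_12 < y_5 < y_10 < y_13 < y_11 < y_4 < y_9 < y_3 < y_15 < y_6 < y_1.
The 4th smallest is y_10.

y_10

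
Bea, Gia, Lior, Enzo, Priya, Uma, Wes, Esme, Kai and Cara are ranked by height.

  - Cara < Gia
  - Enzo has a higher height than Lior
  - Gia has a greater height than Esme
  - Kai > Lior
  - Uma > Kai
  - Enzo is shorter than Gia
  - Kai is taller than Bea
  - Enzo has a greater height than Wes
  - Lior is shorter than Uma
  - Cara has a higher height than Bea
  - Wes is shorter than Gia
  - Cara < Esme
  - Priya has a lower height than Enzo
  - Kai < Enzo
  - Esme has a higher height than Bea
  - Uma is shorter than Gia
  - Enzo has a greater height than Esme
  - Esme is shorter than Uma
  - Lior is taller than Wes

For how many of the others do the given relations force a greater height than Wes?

From Wes the given relations immediately reach Lior, Enzo, Gia.
From those, Kai, Uma — 5 in total.
No other element is forced above Wes by the given relations, so the count is 5.

5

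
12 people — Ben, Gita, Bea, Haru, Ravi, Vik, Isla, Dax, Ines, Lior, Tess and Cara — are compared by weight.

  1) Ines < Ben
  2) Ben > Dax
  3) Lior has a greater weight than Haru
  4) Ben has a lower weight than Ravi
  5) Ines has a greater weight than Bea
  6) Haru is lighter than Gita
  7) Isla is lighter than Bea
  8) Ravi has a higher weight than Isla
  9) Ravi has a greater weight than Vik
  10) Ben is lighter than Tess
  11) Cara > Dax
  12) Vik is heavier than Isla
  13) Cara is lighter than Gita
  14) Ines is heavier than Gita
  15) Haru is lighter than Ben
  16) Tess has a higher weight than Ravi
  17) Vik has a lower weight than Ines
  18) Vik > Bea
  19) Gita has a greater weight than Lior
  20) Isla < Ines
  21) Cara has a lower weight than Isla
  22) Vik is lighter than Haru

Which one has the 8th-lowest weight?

Piecing the relations together gives one ordering: Dax < Cara < Isla < Bea < Vik < Haru < Lior < Gita < Ines < Ben < Ravi < Tess.
The 8th smallest is Gita.

Gita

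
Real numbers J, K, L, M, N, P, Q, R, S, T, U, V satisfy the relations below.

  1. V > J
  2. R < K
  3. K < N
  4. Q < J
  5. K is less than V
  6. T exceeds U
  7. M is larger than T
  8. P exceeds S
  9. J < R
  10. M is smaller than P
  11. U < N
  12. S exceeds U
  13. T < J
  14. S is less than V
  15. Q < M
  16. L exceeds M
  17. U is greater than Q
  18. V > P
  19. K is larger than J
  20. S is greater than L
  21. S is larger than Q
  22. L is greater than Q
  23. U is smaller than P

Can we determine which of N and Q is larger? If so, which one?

N

Link the given pairs in sequence: Q < U; U < T; T < J; J < R; R < K; K < N.
Together: Q < U < T < J < R < K < N.
So N is larger.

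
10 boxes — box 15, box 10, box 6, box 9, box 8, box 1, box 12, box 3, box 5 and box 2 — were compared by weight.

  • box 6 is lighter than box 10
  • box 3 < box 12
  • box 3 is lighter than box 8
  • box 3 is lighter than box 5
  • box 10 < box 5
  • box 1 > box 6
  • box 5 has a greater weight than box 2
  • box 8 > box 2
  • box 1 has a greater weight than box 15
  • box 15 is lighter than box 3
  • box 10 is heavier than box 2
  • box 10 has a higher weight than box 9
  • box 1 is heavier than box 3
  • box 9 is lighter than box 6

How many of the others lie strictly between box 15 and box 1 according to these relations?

Chaining upward from box 15 reaches: box 3, box 8, box 12, box 5.
Chaining downward from box 1 reaches: box 9, box 3, box 6.
Strictly between box 15 and box 1 are those in both lists: box 3 — 1 element.

1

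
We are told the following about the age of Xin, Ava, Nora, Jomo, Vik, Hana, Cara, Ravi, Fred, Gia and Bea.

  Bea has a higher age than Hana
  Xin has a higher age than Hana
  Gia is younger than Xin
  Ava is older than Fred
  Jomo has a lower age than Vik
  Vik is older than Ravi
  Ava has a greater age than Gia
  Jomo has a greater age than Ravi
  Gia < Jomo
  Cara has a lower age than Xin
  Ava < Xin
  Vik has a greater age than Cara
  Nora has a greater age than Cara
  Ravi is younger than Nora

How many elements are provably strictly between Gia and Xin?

1

Chaining upward from Gia reaches: Ava, Jomo, Vik.
Chaining downward from Xin reaches: Fred, Cara, Ava, Hana.
Strictly between Gia and Xin are those in both lists: Ava — 1 element.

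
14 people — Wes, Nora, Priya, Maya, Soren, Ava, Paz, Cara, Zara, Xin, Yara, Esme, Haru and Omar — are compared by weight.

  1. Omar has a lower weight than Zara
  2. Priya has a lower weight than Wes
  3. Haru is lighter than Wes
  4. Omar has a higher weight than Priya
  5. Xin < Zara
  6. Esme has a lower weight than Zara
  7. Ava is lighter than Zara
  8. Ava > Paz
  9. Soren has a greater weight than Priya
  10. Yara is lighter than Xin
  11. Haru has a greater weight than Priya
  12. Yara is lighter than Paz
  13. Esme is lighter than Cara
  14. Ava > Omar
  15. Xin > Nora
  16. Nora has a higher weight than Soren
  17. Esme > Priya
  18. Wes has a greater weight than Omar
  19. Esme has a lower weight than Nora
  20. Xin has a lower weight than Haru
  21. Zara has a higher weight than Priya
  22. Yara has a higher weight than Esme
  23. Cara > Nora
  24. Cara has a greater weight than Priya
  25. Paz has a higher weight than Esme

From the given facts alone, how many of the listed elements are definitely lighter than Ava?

5

From Ava the given relations immediately reach Omar, Paz.
From those, Priya, Esme, Yara — 5 in total.
No other element is forced below Ava by the given relations, so the count is 5.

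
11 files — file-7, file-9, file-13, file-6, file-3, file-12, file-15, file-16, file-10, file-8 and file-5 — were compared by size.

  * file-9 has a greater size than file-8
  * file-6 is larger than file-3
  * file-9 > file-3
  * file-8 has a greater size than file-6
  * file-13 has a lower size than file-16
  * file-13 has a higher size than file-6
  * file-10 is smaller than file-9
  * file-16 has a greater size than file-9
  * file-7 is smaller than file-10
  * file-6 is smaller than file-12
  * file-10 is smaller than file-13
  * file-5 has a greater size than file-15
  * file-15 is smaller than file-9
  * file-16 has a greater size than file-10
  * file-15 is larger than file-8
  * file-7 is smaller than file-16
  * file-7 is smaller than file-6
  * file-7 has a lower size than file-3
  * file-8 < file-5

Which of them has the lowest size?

file-10 is not least since file-7 < file-10; file-3 is not least since file-7 < file-3; file-6 is not least since file-7 < file-6; file-8 is not least since file-6 < file-8; file-12 is not least since file-6 < file-12; file-15 is not least since file-8 < file-15; file-5 is not least since file-15 < file-5; file-9 is not least since file-3 < file-9; file-13 is not least since file-10 < file-13; file-16 is not least since file-13 < file-16.
Only file-7 has nothing below it, so file-7 is the lowest size.

file-7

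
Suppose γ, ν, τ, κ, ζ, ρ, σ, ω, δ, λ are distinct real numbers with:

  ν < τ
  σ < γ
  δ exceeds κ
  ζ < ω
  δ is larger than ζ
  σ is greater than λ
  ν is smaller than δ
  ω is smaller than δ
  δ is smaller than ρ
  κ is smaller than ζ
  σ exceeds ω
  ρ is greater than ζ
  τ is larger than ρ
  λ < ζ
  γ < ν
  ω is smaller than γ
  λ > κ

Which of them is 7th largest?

ω

Chaining the given pairs: κ < λ < ζ < ω < σ < γ < ν < δ < ρ < τ.
The 7th largest is ω.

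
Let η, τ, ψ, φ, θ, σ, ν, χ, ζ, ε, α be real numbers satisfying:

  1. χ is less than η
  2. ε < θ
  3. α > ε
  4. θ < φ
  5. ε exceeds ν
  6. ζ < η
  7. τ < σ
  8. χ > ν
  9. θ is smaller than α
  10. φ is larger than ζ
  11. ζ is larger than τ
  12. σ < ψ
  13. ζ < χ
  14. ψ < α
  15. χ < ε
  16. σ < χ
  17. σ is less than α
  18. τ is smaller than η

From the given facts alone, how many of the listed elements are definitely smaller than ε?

From ε the given relations immediately reach ν, χ.
From those, ζ, σ — 4 in total.
From those, τ — 5 in total.
Nothing else is reachable below ε; 5 in all.

5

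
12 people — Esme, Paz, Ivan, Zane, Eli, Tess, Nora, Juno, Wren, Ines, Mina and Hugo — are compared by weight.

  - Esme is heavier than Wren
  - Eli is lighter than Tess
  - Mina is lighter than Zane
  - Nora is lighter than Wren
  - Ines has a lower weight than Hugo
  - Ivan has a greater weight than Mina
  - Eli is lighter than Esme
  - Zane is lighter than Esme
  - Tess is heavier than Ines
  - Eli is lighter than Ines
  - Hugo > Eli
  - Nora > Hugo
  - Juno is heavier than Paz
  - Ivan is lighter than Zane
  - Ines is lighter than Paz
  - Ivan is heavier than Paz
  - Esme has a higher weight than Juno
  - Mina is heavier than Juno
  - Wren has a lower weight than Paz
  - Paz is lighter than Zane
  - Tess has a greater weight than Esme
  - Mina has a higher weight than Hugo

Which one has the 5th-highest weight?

Mina

The consecutive relations fix a unique order: Eli < Ines < Hugo < Nora < Wren < Paz < Juno < Mina < Ivan < Zane < Esme < Tess.
The 5th largest is Mina.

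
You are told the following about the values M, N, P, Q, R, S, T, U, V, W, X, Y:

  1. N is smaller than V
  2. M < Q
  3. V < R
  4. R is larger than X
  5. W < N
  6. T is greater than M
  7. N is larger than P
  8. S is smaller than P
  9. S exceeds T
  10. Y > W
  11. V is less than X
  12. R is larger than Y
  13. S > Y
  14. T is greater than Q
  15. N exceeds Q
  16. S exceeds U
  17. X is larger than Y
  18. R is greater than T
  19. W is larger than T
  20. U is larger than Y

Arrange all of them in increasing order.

M < Q < T < W < Y < U < S < P < N < V < X < R

The consecutive links are each given: M < Q; Q < T; T < W; W < Y; Y < U; U < S; S < P; P < N; N < V; V < X; X < R.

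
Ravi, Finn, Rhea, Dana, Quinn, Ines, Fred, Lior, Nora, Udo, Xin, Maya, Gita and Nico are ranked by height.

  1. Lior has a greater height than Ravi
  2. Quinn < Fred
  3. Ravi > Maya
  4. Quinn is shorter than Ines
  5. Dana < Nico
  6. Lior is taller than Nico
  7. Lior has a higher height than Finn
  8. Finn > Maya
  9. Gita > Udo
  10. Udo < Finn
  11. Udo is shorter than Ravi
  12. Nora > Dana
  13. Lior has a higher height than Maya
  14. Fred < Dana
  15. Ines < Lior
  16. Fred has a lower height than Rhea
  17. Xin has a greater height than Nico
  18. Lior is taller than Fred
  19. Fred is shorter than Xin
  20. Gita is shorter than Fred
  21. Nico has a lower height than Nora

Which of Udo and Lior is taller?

Lior

The relevant relations are Udo < Gita; Gita < Fred; Fred < Dana; Dana < Nico; Nico < Lior.
Chaining these gives Udo < Gita < Fred < Dana < Nico < Lior.
So Udo < Lior; Lior is the taller of the two.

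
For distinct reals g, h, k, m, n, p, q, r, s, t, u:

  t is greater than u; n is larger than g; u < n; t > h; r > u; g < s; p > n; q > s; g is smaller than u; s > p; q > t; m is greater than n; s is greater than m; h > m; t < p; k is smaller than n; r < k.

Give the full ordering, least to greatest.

The consecutive links are each given: g < u; u < r; r < k; k < n; n < m; m < h; h < t; t < p; p < s; s < q.

g < u < r < k < n < m < h < t < p < s < q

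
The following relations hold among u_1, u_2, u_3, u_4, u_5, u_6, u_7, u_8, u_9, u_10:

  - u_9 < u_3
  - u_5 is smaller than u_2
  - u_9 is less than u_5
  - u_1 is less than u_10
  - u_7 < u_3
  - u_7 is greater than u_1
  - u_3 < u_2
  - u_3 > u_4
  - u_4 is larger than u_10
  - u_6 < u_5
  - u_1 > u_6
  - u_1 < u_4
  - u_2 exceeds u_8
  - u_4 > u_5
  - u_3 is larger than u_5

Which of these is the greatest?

u_2

u_6 is not greatest since u_6 < u_1; u_9 is not greatest since u_9 < u_5; u_1 is not greatest since u_1 < u_7; u_10 is not greatest since u_10 < u_4; u_7 is not greatest since u_7 < u_3; u_5 is not greatest since u_5 < u_3; u_8 is not greatest since u_8 < u_2; u_4 is not greatest since u_4 < u_3; u_3 is not greatest since u_3 < u_2.
Only u_2 has nothing above it, so u_2 is the greatest.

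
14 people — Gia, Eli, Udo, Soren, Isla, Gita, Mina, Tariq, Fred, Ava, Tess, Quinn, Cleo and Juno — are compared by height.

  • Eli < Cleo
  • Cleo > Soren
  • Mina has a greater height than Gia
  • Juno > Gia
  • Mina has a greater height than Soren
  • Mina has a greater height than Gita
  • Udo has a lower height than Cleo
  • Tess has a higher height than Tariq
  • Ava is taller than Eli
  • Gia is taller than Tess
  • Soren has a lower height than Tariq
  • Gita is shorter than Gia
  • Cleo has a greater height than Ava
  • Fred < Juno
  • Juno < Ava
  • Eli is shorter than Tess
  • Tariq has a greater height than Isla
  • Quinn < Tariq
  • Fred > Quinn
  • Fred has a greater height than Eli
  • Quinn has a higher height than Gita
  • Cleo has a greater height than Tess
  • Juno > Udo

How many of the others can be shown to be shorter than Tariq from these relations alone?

The elements the relations force below Tariq are Gita, Soren, Isla, Quinn — no chain reaches any other.
That is 4.

4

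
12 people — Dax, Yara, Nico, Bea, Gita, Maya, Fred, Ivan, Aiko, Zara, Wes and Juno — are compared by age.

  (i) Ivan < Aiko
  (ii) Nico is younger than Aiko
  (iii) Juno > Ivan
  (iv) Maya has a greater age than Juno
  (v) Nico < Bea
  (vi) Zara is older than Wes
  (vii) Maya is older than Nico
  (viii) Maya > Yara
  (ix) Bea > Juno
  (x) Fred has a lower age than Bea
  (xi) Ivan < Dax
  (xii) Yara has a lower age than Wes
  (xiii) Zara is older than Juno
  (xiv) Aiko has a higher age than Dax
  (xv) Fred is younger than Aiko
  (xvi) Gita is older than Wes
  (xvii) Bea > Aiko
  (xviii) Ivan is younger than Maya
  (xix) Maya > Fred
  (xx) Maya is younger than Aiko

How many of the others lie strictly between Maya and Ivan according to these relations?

1

The relations place Ivan below Maya. An element lies strictly between them when it is forced above Ivan and also forced below Maya.
Above Ivan: {Juno, Zara, Dax, Aiko, Bea}. Below Maya: {Nico, Yara, Juno, Fred}.
Intersection: {Juno} — 1.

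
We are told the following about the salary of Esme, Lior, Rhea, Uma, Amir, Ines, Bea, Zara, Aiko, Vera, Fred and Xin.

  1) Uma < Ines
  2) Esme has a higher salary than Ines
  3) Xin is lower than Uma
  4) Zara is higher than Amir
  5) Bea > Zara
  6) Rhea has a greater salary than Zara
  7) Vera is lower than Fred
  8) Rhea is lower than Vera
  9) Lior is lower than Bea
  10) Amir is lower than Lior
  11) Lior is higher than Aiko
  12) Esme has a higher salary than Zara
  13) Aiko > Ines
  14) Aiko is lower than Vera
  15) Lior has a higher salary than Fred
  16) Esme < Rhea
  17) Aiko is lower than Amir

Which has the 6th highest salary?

Piecing the relations together gives one ordering: Xin < Uma < Ines < Aiko < Amir < Zara < Esme < Rhea < Vera < Fred < Lior < Bea.
Counting 6 from the largest end gives Esme.

Esme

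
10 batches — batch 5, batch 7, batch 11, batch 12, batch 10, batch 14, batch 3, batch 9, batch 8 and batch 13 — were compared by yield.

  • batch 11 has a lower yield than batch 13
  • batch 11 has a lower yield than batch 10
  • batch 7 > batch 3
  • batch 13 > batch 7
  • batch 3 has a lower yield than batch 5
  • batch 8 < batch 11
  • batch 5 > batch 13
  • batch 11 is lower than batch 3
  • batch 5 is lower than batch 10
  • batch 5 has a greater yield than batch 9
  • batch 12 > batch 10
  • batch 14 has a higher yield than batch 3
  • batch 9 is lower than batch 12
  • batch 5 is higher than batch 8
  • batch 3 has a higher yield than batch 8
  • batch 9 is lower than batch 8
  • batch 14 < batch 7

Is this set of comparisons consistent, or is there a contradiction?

consistent

The single ordering batch 9 < batch 8 < batch 11 < batch 3 < batch 14 < batch 7 < batch 13 < batch 5 < batch 10 < batch 12 satisfies every listed relation, so no contradiction arises.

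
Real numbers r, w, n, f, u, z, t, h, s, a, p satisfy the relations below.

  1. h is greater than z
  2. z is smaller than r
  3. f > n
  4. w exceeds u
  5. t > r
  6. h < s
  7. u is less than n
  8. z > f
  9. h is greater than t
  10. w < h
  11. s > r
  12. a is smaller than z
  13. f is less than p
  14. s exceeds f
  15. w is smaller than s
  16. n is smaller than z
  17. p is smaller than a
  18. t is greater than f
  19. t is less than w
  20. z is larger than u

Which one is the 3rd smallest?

Chaining the given pairs: u < n < f < p < a < z < r < t < w < h < s.
Counting 3 from the smallest end gives f.

f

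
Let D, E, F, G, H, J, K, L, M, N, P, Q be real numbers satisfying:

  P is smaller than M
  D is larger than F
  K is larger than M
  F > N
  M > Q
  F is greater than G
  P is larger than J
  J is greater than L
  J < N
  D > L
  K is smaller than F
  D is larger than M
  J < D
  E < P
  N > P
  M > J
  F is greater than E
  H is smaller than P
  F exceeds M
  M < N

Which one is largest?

D

L is not greatest since L < D; G is not greatest since G < F; E is not greatest since E < F; J is not greatest since J < M; Q is not greatest since Q < M; H is not greatest since H < P; P is not greatest since P < M; M is not greatest since M < F; K is not greatest since K < F; N is not greatest since N < F; F is not greatest since F < D.
Only D has nothing above it, so D is the largest.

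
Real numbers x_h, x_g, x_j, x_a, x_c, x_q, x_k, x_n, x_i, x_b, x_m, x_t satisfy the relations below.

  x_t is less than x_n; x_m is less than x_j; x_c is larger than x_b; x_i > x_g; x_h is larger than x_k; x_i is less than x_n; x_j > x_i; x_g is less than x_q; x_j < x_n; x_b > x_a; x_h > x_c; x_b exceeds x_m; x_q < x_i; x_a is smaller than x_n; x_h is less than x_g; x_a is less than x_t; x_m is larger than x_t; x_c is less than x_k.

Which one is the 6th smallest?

Piecing the relations together gives one ordering: x_a < x_t < x_m < x_b < x_c < x_k < x_h < x_g < x_q < x_i < x_j < x_n.
The 6th smallest is x_k.

x_k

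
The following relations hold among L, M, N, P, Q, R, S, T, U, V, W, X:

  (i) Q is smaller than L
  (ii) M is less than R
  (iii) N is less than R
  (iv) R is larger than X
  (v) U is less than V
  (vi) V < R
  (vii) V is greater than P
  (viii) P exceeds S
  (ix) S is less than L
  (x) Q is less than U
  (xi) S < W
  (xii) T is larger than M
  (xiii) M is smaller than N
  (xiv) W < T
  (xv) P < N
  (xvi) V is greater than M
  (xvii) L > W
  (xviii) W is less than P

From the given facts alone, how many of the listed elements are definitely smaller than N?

From N the given relations immediately reach M, P.
From those, S, W — 4 in total.
No other element is forced below N by the given relations, so the count is 4.

4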